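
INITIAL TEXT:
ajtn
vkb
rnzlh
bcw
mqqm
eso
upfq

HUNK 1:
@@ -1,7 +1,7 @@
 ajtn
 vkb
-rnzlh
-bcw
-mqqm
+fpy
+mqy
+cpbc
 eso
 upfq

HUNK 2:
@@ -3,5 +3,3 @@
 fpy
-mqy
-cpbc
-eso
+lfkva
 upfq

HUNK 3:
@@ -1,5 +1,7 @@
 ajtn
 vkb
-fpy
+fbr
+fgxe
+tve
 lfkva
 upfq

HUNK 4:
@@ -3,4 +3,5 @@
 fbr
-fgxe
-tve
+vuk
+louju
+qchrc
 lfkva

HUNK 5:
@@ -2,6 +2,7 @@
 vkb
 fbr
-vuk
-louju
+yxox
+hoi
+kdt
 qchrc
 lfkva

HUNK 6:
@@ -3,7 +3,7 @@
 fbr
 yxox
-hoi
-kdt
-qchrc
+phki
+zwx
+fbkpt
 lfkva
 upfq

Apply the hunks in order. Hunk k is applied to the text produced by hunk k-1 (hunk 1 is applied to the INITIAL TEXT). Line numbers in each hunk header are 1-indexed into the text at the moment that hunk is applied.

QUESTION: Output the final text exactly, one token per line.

Hunk 1: at line 1 remove [rnzlh,bcw,mqqm] add [fpy,mqy,cpbc] -> 7 lines: ajtn vkb fpy mqy cpbc eso upfq
Hunk 2: at line 3 remove [mqy,cpbc,eso] add [lfkva] -> 5 lines: ajtn vkb fpy lfkva upfq
Hunk 3: at line 1 remove [fpy] add [fbr,fgxe,tve] -> 7 lines: ajtn vkb fbr fgxe tve lfkva upfq
Hunk 4: at line 3 remove [fgxe,tve] add [vuk,louju,qchrc] -> 8 lines: ajtn vkb fbr vuk louju qchrc lfkva upfq
Hunk 5: at line 2 remove [vuk,louju] add [yxox,hoi,kdt] -> 9 lines: ajtn vkb fbr yxox hoi kdt qchrc lfkva upfq
Hunk 6: at line 3 remove [hoi,kdt,qchrc] add [phki,zwx,fbkpt] -> 9 lines: ajtn vkb fbr yxox phki zwx fbkpt lfkva upfq

Answer: ajtn
vkb
fbr
yxox
phki
zwx
fbkpt
lfkva
upfq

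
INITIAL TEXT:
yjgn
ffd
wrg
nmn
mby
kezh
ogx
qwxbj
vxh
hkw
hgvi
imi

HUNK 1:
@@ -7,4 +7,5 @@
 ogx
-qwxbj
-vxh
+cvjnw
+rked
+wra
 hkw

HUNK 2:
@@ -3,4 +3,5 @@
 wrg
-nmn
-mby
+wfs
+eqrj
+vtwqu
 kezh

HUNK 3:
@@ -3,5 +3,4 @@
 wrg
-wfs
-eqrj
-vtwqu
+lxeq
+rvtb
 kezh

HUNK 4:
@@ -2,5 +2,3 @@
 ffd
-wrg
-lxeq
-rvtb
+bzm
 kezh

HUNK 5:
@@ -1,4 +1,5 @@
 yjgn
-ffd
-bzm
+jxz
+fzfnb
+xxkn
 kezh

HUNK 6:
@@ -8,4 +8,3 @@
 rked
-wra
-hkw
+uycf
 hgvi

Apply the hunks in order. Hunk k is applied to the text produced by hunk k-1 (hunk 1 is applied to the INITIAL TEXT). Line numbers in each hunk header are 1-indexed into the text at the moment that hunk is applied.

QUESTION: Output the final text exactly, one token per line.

Answer: yjgn
jxz
fzfnb
xxkn
kezh
ogx
cvjnw
rked
uycf
hgvi
imi

Derivation:
Hunk 1: at line 7 remove [qwxbj,vxh] add [cvjnw,rked,wra] -> 13 lines: yjgn ffd wrg nmn mby kezh ogx cvjnw rked wra hkw hgvi imi
Hunk 2: at line 3 remove [nmn,mby] add [wfs,eqrj,vtwqu] -> 14 lines: yjgn ffd wrg wfs eqrj vtwqu kezh ogx cvjnw rked wra hkw hgvi imi
Hunk 3: at line 3 remove [wfs,eqrj,vtwqu] add [lxeq,rvtb] -> 13 lines: yjgn ffd wrg lxeq rvtb kezh ogx cvjnw rked wra hkw hgvi imi
Hunk 4: at line 2 remove [wrg,lxeq,rvtb] add [bzm] -> 11 lines: yjgn ffd bzm kezh ogx cvjnw rked wra hkw hgvi imi
Hunk 5: at line 1 remove [ffd,bzm] add [jxz,fzfnb,xxkn] -> 12 lines: yjgn jxz fzfnb xxkn kezh ogx cvjnw rked wra hkw hgvi imi
Hunk 6: at line 8 remove [wra,hkw] add [uycf] -> 11 lines: yjgn jxz fzfnb xxkn kezh ogx cvjnw rked uycf hgvi imi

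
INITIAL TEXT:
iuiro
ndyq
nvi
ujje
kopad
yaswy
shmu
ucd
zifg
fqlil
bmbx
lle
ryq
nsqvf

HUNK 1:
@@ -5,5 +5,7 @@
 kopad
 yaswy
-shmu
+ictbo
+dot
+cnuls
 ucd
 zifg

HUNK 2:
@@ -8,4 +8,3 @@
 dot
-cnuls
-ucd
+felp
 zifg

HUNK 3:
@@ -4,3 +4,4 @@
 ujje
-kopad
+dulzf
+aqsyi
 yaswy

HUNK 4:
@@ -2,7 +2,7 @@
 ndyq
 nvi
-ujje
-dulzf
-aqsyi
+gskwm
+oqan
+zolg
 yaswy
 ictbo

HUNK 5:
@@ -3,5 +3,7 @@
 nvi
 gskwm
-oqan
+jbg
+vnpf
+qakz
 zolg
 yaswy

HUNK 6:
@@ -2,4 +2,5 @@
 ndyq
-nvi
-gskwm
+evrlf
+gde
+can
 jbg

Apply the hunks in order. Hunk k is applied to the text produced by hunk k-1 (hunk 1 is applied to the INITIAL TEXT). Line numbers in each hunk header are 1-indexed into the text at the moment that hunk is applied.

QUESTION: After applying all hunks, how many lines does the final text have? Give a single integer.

Hunk 1: at line 5 remove [shmu] add [ictbo,dot,cnuls] -> 16 lines: iuiro ndyq nvi ujje kopad yaswy ictbo dot cnuls ucd zifg fqlil bmbx lle ryq nsqvf
Hunk 2: at line 8 remove [cnuls,ucd] add [felp] -> 15 lines: iuiro ndyq nvi ujje kopad yaswy ictbo dot felp zifg fqlil bmbx lle ryq nsqvf
Hunk 3: at line 4 remove [kopad] add [dulzf,aqsyi] -> 16 lines: iuiro ndyq nvi ujje dulzf aqsyi yaswy ictbo dot felp zifg fqlil bmbx lle ryq nsqvf
Hunk 4: at line 2 remove [ujje,dulzf,aqsyi] add [gskwm,oqan,zolg] -> 16 lines: iuiro ndyq nvi gskwm oqan zolg yaswy ictbo dot felp zifg fqlil bmbx lle ryq nsqvf
Hunk 5: at line 3 remove [oqan] add [jbg,vnpf,qakz] -> 18 lines: iuiro ndyq nvi gskwm jbg vnpf qakz zolg yaswy ictbo dot felp zifg fqlil bmbx lle ryq nsqvf
Hunk 6: at line 2 remove [nvi,gskwm] add [evrlf,gde,can] -> 19 lines: iuiro ndyq evrlf gde can jbg vnpf qakz zolg yaswy ictbo dot felp zifg fqlil bmbx lle ryq nsqvf
Final line count: 19

Answer: 19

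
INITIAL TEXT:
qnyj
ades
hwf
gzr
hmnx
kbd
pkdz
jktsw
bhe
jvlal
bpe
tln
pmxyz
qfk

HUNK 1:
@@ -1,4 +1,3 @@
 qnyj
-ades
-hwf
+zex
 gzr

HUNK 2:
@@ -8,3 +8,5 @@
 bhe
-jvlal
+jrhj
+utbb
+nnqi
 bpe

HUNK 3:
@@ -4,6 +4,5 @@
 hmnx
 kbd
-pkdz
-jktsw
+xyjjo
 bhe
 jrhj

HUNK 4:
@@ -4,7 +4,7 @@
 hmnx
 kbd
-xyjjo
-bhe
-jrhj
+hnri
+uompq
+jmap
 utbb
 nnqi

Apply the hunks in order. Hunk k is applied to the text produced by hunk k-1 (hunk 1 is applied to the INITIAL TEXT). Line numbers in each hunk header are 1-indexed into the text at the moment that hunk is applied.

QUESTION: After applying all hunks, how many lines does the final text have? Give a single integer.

Hunk 1: at line 1 remove [ades,hwf] add [zex] -> 13 lines: qnyj zex gzr hmnx kbd pkdz jktsw bhe jvlal bpe tln pmxyz qfk
Hunk 2: at line 8 remove [jvlal] add [jrhj,utbb,nnqi] -> 15 lines: qnyj zex gzr hmnx kbd pkdz jktsw bhe jrhj utbb nnqi bpe tln pmxyz qfk
Hunk 3: at line 4 remove [pkdz,jktsw] add [xyjjo] -> 14 lines: qnyj zex gzr hmnx kbd xyjjo bhe jrhj utbb nnqi bpe tln pmxyz qfk
Hunk 4: at line 4 remove [xyjjo,bhe,jrhj] add [hnri,uompq,jmap] -> 14 lines: qnyj zex gzr hmnx kbd hnri uompq jmap utbb nnqi bpe tln pmxyz qfk
Final line count: 14

Answer: 14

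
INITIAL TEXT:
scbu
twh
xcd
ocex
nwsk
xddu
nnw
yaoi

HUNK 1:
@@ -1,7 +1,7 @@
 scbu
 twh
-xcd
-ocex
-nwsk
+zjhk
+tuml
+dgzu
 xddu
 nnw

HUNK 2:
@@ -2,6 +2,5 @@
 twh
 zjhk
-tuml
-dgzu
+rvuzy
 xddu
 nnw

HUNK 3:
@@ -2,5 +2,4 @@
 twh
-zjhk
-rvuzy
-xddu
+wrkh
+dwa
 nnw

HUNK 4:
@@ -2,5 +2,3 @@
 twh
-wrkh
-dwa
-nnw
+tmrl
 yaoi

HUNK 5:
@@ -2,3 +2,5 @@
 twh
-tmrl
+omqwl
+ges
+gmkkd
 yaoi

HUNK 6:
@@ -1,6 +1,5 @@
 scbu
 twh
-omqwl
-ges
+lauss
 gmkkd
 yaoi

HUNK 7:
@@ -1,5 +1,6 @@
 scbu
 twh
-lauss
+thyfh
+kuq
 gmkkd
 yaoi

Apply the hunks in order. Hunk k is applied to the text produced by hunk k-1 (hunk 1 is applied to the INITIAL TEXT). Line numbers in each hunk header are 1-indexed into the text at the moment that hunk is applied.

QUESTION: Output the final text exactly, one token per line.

Answer: scbu
twh
thyfh
kuq
gmkkd
yaoi

Derivation:
Hunk 1: at line 1 remove [xcd,ocex,nwsk] add [zjhk,tuml,dgzu] -> 8 lines: scbu twh zjhk tuml dgzu xddu nnw yaoi
Hunk 2: at line 2 remove [tuml,dgzu] add [rvuzy] -> 7 lines: scbu twh zjhk rvuzy xddu nnw yaoi
Hunk 3: at line 2 remove [zjhk,rvuzy,xddu] add [wrkh,dwa] -> 6 lines: scbu twh wrkh dwa nnw yaoi
Hunk 4: at line 2 remove [wrkh,dwa,nnw] add [tmrl] -> 4 lines: scbu twh tmrl yaoi
Hunk 5: at line 2 remove [tmrl] add [omqwl,ges,gmkkd] -> 6 lines: scbu twh omqwl ges gmkkd yaoi
Hunk 6: at line 1 remove [omqwl,ges] add [lauss] -> 5 lines: scbu twh lauss gmkkd yaoi
Hunk 7: at line 1 remove [lauss] add [thyfh,kuq] -> 6 lines: scbu twh thyfh kuq gmkkd yaoi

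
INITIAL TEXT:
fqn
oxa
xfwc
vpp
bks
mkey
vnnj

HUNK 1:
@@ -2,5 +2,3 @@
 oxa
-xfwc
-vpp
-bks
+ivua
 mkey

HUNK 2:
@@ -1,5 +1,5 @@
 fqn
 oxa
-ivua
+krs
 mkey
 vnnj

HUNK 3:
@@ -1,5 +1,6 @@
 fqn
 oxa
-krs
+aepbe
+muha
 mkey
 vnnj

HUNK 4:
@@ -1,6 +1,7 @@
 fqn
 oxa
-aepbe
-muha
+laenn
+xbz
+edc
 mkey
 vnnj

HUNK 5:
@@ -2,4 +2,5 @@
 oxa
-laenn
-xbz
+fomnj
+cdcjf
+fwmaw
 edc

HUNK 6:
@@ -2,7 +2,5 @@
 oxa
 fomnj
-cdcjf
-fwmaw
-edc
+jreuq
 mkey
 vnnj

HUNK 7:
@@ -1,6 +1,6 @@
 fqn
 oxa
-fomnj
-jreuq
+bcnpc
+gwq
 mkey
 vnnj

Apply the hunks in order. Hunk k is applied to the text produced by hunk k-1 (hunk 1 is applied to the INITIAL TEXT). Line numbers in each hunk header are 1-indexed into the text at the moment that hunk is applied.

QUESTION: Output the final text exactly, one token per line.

Answer: fqn
oxa
bcnpc
gwq
mkey
vnnj

Derivation:
Hunk 1: at line 2 remove [xfwc,vpp,bks] add [ivua] -> 5 lines: fqn oxa ivua mkey vnnj
Hunk 2: at line 1 remove [ivua] add [krs] -> 5 lines: fqn oxa krs mkey vnnj
Hunk 3: at line 1 remove [krs] add [aepbe,muha] -> 6 lines: fqn oxa aepbe muha mkey vnnj
Hunk 4: at line 1 remove [aepbe,muha] add [laenn,xbz,edc] -> 7 lines: fqn oxa laenn xbz edc mkey vnnj
Hunk 5: at line 2 remove [laenn,xbz] add [fomnj,cdcjf,fwmaw] -> 8 lines: fqn oxa fomnj cdcjf fwmaw edc mkey vnnj
Hunk 6: at line 2 remove [cdcjf,fwmaw,edc] add [jreuq] -> 6 lines: fqn oxa fomnj jreuq mkey vnnj
Hunk 7: at line 1 remove [fomnj,jreuq] add [bcnpc,gwq] -> 6 lines: fqn oxa bcnpc gwq mkey vnnj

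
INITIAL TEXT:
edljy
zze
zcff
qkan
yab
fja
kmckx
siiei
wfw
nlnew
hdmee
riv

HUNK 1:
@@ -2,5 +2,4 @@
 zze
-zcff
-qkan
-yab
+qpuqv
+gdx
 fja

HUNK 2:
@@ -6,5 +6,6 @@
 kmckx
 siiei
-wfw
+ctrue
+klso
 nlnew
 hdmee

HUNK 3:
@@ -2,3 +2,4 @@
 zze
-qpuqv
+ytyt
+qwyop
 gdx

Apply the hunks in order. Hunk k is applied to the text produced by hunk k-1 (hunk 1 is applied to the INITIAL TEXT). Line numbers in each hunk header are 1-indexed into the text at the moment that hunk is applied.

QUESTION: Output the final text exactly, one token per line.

Answer: edljy
zze
ytyt
qwyop
gdx
fja
kmckx
siiei
ctrue
klso
nlnew
hdmee
riv

Derivation:
Hunk 1: at line 2 remove [zcff,qkan,yab] add [qpuqv,gdx] -> 11 lines: edljy zze qpuqv gdx fja kmckx siiei wfw nlnew hdmee riv
Hunk 2: at line 6 remove [wfw] add [ctrue,klso] -> 12 lines: edljy zze qpuqv gdx fja kmckx siiei ctrue klso nlnew hdmee riv
Hunk 3: at line 2 remove [qpuqv] add [ytyt,qwyop] -> 13 lines: edljy zze ytyt qwyop gdx fja kmckx siiei ctrue klso nlnew hdmee riv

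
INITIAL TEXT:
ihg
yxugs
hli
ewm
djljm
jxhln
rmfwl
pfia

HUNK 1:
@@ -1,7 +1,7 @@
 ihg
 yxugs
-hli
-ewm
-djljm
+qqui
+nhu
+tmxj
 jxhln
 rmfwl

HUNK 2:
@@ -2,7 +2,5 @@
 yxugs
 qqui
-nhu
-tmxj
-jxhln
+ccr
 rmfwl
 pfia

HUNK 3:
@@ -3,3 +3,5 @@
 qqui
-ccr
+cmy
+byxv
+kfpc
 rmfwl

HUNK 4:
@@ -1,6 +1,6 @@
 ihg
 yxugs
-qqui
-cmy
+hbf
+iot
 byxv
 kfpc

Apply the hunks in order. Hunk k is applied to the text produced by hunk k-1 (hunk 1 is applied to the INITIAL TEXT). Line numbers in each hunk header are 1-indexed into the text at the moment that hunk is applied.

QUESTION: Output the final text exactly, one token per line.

Answer: ihg
yxugs
hbf
iot
byxv
kfpc
rmfwl
pfia

Derivation:
Hunk 1: at line 1 remove [hli,ewm,djljm] add [qqui,nhu,tmxj] -> 8 lines: ihg yxugs qqui nhu tmxj jxhln rmfwl pfia
Hunk 2: at line 2 remove [nhu,tmxj,jxhln] add [ccr] -> 6 lines: ihg yxugs qqui ccr rmfwl pfia
Hunk 3: at line 3 remove [ccr] add [cmy,byxv,kfpc] -> 8 lines: ihg yxugs qqui cmy byxv kfpc rmfwl pfia
Hunk 4: at line 1 remove [qqui,cmy] add [hbf,iot] -> 8 lines: ihg yxugs hbf iot byxv kfpc rmfwl pfia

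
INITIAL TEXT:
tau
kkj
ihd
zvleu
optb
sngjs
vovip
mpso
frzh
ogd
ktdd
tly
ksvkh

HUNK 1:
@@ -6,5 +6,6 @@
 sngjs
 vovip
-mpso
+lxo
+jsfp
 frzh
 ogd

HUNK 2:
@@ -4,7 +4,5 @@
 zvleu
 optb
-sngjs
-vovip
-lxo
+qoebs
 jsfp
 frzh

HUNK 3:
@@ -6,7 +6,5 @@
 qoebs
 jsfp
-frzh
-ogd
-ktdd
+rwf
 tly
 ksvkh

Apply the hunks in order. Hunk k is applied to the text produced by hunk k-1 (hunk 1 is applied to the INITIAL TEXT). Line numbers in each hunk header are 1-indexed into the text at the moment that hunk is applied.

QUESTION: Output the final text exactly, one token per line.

Hunk 1: at line 6 remove [mpso] add [lxo,jsfp] -> 14 lines: tau kkj ihd zvleu optb sngjs vovip lxo jsfp frzh ogd ktdd tly ksvkh
Hunk 2: at line 4 remove [sngjs,vovip,lxo] add [qoebs] -> 12 lines: tau kkj ihd zvleu optb qoebs jsfp frzh ogd ktdd tly ksvkh
Hunk 3: at line 6 remove [frzh,ogd,ktdd] add [rwf] -> 10 lines: tau kkj ihd zvleu optb qoebs jsfp rwf tly ksvkh

Answer: tau
kkj
ihd
zvleu
optb
qoebs
jsfp
rwf
tly
ksvkh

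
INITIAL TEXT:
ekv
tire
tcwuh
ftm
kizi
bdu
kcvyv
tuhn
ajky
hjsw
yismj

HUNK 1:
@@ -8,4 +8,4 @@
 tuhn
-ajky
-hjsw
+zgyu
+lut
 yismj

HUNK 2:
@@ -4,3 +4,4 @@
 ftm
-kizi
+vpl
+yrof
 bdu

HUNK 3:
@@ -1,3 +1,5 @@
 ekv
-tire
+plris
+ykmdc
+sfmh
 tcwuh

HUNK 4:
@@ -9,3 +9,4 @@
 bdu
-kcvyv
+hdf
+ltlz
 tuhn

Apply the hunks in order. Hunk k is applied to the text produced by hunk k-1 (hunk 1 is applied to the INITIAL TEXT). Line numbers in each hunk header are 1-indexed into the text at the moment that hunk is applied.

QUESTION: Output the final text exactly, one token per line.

Answer: ekv
plris
ykmdc
sfmh
tcwuh
ftm
vpl
yrof
bdu
hdf
ltlz
tuhn
zgyu
lut
yismj

Derivation:
Hunk 1: at line 8 remove [ajky,hjsw] add [zgyu,lut] -> 11 lines: ekv tire tcwuh ftm kizi bdu kcvyv tuhn zgyu lut yismj
Hunk 2: at line 4 remove [kizi] add [vpl,yrof] -> 12 lines: ekv tire tcwuh ftm vpl yrof bdu kcvyv tuhn zgyu lut yismj
Hunk 3: at line 1 remove [tire] add [plris,ykmdc,sfmh] -> 14 lines: ekv plris ykmdc sfmh tcwuh ftm vpl yrof bdu kcvyv tuhn zgyu lut yismj
Hunk 4: at line 9 remove [kcvyv] add [hdf,ltlz] -> 15 lines: ekv plris ykmdc sfmh tcwuh ftm vpl yrof bdu hdf ltlz tuhn zgyu lut yismj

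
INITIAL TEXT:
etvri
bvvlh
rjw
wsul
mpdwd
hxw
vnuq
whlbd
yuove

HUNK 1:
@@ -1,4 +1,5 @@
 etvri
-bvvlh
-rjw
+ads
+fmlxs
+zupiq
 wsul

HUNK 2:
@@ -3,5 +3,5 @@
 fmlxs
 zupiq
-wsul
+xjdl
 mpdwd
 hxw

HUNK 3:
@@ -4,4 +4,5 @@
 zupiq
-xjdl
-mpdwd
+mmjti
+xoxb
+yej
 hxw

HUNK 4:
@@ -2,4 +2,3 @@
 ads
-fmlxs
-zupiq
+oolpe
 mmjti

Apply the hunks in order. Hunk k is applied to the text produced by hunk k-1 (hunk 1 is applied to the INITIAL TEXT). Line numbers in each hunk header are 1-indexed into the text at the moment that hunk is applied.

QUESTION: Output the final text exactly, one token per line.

Hunk 1: at line 1 remove [bvvlh,rjw] add [ads,fmlxs,zupiq] -> 10 lines: etvri ads fmlxs zupiq wsul mpdwd hxw vnuq whlbd yuove
Hunk 2: at line 3 remove [wsul] add [xjdl] -> 10 lines: etvri ads fmlxs zupiq xjdl mpdwd hxw vnuq whlbd yuove
Hunk 3: at line 4 remove [xjdl,mpdwd] add [mmjti,xoxb,yej] -> 11 lines: etvri ads fmlxs zupiq mmjti xoxb yej hxw vnuq whlbd yuove
Hunk 4: at line 2 remove [fmlxs,zupiq] add [oolpe] -> 10 lines: etvri ads oolpe mmjti xoxb yej hxw vnuq whlbd yuove

Answer: etvri
ads
oolpe
mmjti
xoxb
yej
hxw
vnuq
whlbd
yuove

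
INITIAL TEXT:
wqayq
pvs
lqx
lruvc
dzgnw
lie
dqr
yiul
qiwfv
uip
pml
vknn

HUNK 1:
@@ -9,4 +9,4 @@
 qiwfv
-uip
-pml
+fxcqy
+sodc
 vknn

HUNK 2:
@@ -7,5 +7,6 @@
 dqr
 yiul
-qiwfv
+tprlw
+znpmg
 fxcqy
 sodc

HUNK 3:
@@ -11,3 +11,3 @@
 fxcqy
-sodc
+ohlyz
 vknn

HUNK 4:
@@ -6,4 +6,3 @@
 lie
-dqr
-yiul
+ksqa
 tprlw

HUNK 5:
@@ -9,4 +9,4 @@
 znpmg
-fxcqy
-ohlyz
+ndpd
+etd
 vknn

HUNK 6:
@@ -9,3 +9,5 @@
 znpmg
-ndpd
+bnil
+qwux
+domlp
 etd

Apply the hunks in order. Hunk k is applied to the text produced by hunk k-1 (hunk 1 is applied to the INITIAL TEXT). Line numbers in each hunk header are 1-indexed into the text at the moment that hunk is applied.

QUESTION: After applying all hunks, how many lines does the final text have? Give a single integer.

Hunk 1: at line 9 remove [uip,pml] add [fxcqy,sodc] -> 12 lines: wqayq pvs lqx lruvc dzgnw lie dqr yiul qiwfv fxcqy sodc vknn
Hunk 2: at line 7 remove [qiwfv] add [tprlw,znpmg] -> 13 lines: wqayq pvs lqx lruvc dzgnw lie dqr yiul tprlw znpmg fxcqy sodc vknn
Hunk 3: at line 11 remove [sodc] add [ohlyz] -> 13 lines: wqayq pvs lqx lruvc dzgnw lie dqr yiul tprlw znpmg fxcqy ohlyz vknn
Hunk 4: at line 6 remove [dqr,yiul] add [ksqa] -> 12 lines: wqayq pvs lqx lruvc dzgnw lie ksqa tprlw znpmg fxcqy ohlyz vknn
Hunk 5: at line 9 remove [fxcqy,ohlyz] add [ndpd,etd] -> 12 lines: wqayq pvs lqx lruvc dzgnw lie ksqa tprlw znpmg ndpd etd vknn
Hunk 6: at line 9 remove [ndpd] add [bnil,qwux,domlp] -> 14 lines: wqayq pvs lqx lruvc dzgnw lie ksqa tprlw znpmg bnil qwux domlp etd vknn
Final line count: 14

Answer: 14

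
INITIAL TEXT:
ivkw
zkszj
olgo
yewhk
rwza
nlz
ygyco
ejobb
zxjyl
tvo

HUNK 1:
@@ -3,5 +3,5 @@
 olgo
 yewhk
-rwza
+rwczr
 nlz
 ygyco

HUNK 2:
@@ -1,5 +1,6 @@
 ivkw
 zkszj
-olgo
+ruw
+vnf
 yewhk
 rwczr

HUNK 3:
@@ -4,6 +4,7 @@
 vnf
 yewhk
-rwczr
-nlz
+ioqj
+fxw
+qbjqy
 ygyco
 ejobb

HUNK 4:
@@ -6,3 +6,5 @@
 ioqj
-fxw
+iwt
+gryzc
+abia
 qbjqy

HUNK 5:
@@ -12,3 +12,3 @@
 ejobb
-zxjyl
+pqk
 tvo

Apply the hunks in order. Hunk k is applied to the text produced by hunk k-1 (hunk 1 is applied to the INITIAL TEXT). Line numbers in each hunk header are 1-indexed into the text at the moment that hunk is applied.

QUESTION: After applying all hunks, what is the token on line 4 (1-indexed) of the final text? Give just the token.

Hunk 1: at line 3 remove [rwza] add [rwczr] -> 10 lines: ivkw zkszj olgo yewhk rwczr nlz ygyco ejobb zxjyl tvo
Hunk 2: at line 1 remove [olgo] add [ruw,vnf] -> 11 lines: ivkw zkszj ruw vnf yewhk rwczr nlz ygyco ejobb zxjyl tvo
Hunk 3: at line 4 remove [rwczr,nlz] add [ioqj,fxw,qbjqy] -> 12 lines: ivkw zkszj ruw vnf yewhk ioqj fxw qbjqy ygyco ejobb zxjyl tvo
Hunk 4: at line 6 remove [fxw] add [iwt,gryzc,abia] -> 14 lines: ivkw zkszj ruw vnf yewhk ioqj iwt gryzc abia qbjqy ygyco ejobb zxjyl tvo
Hunk 5: at line 12 remove [zxjyl] add [pqk] -> 14 lines: ivkw zkszj ruw vnf yewhk ioqj iwt gryzc abia qbjqy ygyco ejobb pqk tvo
Final line 4: vnf

Answer: vnf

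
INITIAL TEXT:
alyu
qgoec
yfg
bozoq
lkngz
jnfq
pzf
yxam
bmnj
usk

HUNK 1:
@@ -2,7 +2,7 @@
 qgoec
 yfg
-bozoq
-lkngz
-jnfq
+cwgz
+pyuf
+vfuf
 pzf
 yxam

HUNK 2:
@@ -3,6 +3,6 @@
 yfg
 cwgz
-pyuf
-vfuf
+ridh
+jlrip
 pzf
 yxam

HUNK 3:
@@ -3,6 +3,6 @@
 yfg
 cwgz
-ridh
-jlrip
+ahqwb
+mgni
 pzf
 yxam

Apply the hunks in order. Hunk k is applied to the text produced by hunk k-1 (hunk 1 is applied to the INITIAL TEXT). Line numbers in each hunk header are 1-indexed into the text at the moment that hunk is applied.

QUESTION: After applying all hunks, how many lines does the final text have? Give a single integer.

Answer: 10

Derivation:
Hunk 1: at line 2 remove [bozoq,lkngz,jnfq] add [cwgz,pyuf,vfuf] -> 10 lines: alyu qgoec yfg cwgz pyuf vfuf pzf yxam bmnj usk
Hunk 2: at line 3 remove [pyuf,vfuf] add [ridh,jlrip] -> 10 lines: alyu qgoec yfg cwgz ridh jlrip pzf yxam bmnj usk
Hunk 3: at line 3 remove [ridh,jlrip] add [ahqwb,mgni] -> 10 lines: alyu qgoec yfg cwgz ahqwb mgni pzf yxam bmnj usk
Final line count: 10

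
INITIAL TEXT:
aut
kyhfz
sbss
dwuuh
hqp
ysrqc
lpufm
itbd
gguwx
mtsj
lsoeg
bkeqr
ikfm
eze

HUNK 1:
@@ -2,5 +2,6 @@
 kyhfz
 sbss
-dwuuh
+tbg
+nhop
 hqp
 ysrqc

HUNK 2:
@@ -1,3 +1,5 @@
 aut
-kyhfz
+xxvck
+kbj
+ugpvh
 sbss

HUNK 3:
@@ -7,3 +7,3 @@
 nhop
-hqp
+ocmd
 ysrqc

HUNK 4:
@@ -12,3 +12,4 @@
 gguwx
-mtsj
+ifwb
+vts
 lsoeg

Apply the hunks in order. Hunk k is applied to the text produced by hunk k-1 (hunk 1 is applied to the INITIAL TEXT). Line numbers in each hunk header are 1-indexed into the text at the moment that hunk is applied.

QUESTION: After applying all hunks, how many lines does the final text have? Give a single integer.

Answer: 18

Derivation:
Hunk 1: at line 2 remove [dwuuh] add [tbg,nhop] -> 15 lines: aut kyhfz sbss tbg nhop hqp ysrqc lpufm itbd gguwx mtsj lsoeg bkeqr ikfm eze
Hunk 2: at line 1 remove [kyhfz] add [xxvck,kbj,ugpvh] -> 17 lines: aut xxvck kbj ugpvh sbss tbg nhop hqp ysrqc lpufm itbd gguwx mtsj lsoeg bkeqr ikfm eze
Hunk 3: at line 7 remove [hqp] add [ocmd] -> 17 lines: aut xxvck kbj ugpvh sbss tbg nhop ocmd ysrqc lpufm itbd gguwx mtsj lsoeg bkeqr ikfm eze
Hunk 4: at line 12 remove [mtsj] add [ifwb,vts] -> 18 lines: aut xxvck kbj ugpvh sbss tbg nhop ocmd ysrqc lpufm itbd gguwx ifwb vts lsoeg bkeqr ikfm eze
Final line count: 18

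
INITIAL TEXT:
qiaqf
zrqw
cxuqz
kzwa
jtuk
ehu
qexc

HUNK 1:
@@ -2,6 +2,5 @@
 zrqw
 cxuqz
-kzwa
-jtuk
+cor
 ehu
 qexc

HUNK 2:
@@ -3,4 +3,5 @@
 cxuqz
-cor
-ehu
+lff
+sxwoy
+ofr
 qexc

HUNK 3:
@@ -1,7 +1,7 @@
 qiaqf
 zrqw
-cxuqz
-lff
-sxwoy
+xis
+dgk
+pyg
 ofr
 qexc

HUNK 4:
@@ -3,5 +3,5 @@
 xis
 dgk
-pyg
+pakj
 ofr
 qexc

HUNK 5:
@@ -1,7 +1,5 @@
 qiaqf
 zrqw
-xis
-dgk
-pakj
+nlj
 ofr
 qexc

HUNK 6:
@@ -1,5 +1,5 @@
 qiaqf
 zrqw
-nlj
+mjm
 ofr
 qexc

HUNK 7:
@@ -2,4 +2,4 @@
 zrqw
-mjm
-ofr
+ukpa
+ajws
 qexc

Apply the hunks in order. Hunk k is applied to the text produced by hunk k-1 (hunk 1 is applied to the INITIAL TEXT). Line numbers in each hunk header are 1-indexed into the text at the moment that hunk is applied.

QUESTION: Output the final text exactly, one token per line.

Hunk 1: at line 2 remove [kzwa,jtuk] add [cor] -> 6 lines: qiaqf zrqw cxuqz cor ehu qexc
Hunk 2: at line 3 remove [cor,ehu] add [lff,sxwoy,ofr] -> 7 lines: qiaqf zrqw cxuqz lff sxwoy ofr qexc
Hunk 3: at line 1 remove [cxuqz,lff,sxwoy] add [xis,dgk,pyg] -> 7 lines: qiaqf zrqw xis dgk pyg ofr qexc
Hunk 4: at line 3 remove [pyg] add [pakj] -> 7 lines: qiaqf zrqw xis dgk pakj ofr qexc
Hunk 5: at line 1 remove [xis,dgk,pakj] add [nlj] -> 5 lines: qiaqf zrqw nlj ofr qexc
Hunk 6: at line 1 remove [nlj] add [mjm] -> 5 lines: qiaqf zrqw mjm ofr qexc
Hunk 7: at line 2 remove [mjm,ofr] add [ukpa,ajws] -> 5 lines: qiaqf zrqw ukpa ajws qexc

Answer: qiaqf
zrqw
ukpa
ajws
qexc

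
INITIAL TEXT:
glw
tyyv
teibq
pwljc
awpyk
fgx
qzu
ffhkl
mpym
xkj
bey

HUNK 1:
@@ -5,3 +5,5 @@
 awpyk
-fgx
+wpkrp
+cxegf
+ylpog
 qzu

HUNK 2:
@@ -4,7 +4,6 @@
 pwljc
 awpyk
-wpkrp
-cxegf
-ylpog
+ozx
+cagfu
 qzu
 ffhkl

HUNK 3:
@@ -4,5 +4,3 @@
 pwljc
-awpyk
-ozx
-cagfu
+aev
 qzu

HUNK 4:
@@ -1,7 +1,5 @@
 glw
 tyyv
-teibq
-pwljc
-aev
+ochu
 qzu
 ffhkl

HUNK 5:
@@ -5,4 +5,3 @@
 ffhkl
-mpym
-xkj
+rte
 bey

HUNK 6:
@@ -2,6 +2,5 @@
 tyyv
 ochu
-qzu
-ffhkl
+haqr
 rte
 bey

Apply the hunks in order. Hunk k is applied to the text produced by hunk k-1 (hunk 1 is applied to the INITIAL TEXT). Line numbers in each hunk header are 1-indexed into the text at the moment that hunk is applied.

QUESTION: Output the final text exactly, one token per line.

Hunk 1: at line 5 remove [fgx] add [wpkrp,cxegf,ylpog] -> 13 lines: glw tyyv teibq pwljc awpyk wpkrp cxegf ylpog qzu ffhkl mpym xkj bey
Hunk 2: at line 4 remove [wpkrp,cxegf,ylpog] add [ozx,cagfu] -> 12 lines: glw tyyv teibq pwljc awpyk ozx cagfu qzu ffhkl mpym xkj bey
Hunk 3: at line 4 remove [awpyk,ozx,cagfu] add [aev] -> 10 lines: glw tyyv teibq pwljc aev qzu ffhkl mpym xkj bey
Hunk 4: at line 1 remove [teibq,pwljc,aev] add [ochu] -> 8 lines: glw tyyv ochu qzu ffhkl mpym xkj bey
Hunk 5: at line 5 remove [mpym,xkj] add [rte] -> 7 lines: glw tyyv ochu qzu ffhkl rte bey
Hunk 6: at line 2 remove [qzu,ffhkl] add [haqr] -> 6 lines: glw tyyv ochu haqr rte bey

Answer: glw
tyyv
ochu
haqr
rte
bey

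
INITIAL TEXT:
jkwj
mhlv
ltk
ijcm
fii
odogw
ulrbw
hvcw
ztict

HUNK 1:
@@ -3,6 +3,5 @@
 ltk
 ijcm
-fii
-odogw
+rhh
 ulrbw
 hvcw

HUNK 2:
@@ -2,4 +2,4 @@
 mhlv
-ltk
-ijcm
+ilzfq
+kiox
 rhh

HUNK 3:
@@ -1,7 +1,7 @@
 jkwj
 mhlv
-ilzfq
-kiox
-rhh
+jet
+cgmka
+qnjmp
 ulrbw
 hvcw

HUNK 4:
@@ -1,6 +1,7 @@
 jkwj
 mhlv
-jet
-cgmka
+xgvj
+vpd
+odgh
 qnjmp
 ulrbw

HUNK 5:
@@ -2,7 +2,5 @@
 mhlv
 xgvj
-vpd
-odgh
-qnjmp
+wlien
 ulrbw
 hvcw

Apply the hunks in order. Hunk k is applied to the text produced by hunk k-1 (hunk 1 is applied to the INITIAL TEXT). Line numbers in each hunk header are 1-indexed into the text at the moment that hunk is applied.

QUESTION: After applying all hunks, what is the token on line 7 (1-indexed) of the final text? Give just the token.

Answer: ztict

Derivation:
Hunk 1: at line 3 remove [fii,odogw] add [rhh] -> 8 lines: jkwj mhlv ltk ijcm rhh ulrbw hvcw ztict
Hunk 2: at line 2 remove [ltk,ijcm] add [ilzfq,kiox] -> 8 lines: jkwj mhlv ilzfq kiox rhh ulrbw hvcw ztict
Hunk 3: at line 1 remove [ilzfq,kiox,rhh] add [jet,cgmka,qnjmp] -> 8 lines: jkwj mhlv jet cgmka qnjmp ulrbw hvcw ztict
Hunk 4: at line 1 remove [jet,cgmka] add [xgvj,vpd,odgh] -> 9 lines: jkwj mhlv xgvj vpd odgh qnjmp ulrbw hvcw ztict
Hunk 5: at line 2 remove [vpd,odgh,qnjmp] add [wlien] -> 7 lines: jkwj mhlv xgvj wlien ulrbw hvcw ztict
Final line 7: ztict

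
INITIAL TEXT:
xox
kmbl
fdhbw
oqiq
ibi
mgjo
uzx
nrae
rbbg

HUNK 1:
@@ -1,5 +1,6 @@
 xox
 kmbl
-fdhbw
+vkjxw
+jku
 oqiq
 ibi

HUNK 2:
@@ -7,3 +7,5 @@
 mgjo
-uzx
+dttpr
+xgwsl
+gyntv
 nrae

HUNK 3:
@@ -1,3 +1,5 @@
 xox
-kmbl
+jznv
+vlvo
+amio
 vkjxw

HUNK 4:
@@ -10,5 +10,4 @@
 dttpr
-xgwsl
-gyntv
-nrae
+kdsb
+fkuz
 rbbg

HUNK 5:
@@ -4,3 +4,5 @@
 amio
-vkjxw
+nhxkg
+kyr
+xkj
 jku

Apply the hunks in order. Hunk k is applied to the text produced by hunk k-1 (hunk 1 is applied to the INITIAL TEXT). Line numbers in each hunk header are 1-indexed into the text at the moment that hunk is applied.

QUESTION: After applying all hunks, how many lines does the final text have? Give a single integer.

Answer: 15

Derivation:
Hunk 1: at line 1 remove [fdhbw] add [vkjxw,jku] -> 10 lines: xox kmbl vkjxw jku oqiq ibi mgjo uzx nrae rbbg
Hunk 2: at line 7 remove [uzx] add [dttpr,xgwsl,gyntv] -> 12 lines: xox kmbl vkjxw jku oqiq ibi mgjo dttpr xgwsl gyntv nrae rbbg
Hunk 3: at line 1 remove [kmbl] add [jznv,vlvo,amio] -> 14 lines: xox jznv vlvo amio vkjxw jku oqiq ibi mgjo dttpr xgwsl gyntv nrae rbbg
Hunk 4: at line 10 remove [xgwsl,gyntv,nrae] add [kdsb,fkuz] -> 13 lines: xox jznv vlvo amio vkjxw jku oqiq ibi mgjo dttpr kdsb fkuz rbbg
Hunk 5: at line 4 remove [vkjxw] add [nhxkg,kyr,xkj] -> 15 lines: xox jznv vlvo amio nhxkg kyr xkj jku oqiq ibi mgjo dttpr kdsb fkuz rbbg
Final line count: 15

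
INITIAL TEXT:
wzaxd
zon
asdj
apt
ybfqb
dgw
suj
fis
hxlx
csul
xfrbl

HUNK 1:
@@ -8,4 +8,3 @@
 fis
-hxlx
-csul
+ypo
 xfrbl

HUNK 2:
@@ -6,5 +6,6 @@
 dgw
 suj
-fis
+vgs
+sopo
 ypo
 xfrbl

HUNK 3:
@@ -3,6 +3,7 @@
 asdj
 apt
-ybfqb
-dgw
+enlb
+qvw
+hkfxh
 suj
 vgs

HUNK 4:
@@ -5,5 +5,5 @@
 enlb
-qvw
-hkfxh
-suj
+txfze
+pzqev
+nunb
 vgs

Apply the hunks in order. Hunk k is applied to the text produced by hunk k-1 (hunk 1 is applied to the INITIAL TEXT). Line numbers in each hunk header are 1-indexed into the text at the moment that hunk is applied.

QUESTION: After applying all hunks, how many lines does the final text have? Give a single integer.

Answer: 12

Derivation:
Hunk 1: at line 8 remove [hxlx,csul] add [ypo] -> 10 lines: wzaxd zon asdj apt ybfqb dgw suj fis ypo xfrbl
Hunk 2: at line 6 remove [fis] add [vgs,sopo] -> 11 lines: wzaxd zon asdj apt ybfqb dgw suj vgs sopo ypo xfrbl
Hunk 3: at line 3 remove [ybfqb,dgw] add [enlb,qvw,hkfxh] -> 12 lines: wzaxd zon asdj apt enlb qvw hkfxh suj vgs sopo ypo xfrbl
Hunk 4: at line 5 remove [qvw,hkfxh,suj] add [txfze,pzqev,nunb] -> 12 lines: wzaxd zon asdj apt enlb txfze pzqev nunb vgs sopo ypo xfrbl
Final line count: 12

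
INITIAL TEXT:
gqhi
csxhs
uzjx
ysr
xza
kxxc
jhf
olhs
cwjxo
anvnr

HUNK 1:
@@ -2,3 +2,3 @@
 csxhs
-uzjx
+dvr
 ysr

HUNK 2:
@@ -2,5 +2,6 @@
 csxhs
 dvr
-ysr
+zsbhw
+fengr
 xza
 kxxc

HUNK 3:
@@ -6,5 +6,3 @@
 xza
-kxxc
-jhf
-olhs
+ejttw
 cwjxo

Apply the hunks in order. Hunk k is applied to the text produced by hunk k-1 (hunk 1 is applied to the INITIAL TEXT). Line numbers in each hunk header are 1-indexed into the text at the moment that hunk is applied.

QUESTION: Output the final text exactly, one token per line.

Hunk 1: at line 2 remove [uzjx] add [dvr] -> 10 lines: gqhi csxhs dvr ysr xza kxxc jhf olhs cwjxo anvnr
Hunk 2: at line 2 remove [ysr] add [zsbhw,fengr] -> 11 lines: gqhi csxhs dvr zsbhw fengr xza kxxc jhf olhs cwjxo anvnr
Hunk 3: at line 6 remove [kxxc,jhf,olhs] add [ejttw] -> 9 lines: gqhi csxhs dvr zsbhw fengr xza ejttw cwjxo anvnr

Answer: gqhi
csxhs
dvr
zsbhw
fengr
xza
ejttw
cwjxo
anvnr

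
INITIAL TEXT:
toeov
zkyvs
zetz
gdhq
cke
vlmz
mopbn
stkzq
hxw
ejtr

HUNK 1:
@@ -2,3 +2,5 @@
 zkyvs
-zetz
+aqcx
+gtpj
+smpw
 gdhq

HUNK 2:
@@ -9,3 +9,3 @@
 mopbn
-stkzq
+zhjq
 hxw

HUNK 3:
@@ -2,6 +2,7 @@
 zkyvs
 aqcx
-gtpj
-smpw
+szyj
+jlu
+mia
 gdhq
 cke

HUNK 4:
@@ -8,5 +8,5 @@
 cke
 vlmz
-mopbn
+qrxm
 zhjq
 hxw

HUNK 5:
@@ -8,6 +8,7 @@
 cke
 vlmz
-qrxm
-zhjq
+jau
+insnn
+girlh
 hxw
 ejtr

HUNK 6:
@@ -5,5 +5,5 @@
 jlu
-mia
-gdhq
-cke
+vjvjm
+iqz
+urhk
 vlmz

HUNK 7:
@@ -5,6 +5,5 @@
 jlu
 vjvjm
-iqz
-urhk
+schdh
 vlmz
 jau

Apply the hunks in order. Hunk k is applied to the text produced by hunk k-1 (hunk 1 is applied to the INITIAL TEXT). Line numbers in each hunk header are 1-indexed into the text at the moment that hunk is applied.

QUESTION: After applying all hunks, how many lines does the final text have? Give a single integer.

Answer: 13

Derivation:
Hunk 1: at line 2 remove [zetz] add [aqcx,gtpj,smpw] -> 12 lines: toeov zkyvs aqcx gtpj smpw gdhq cke vlmz mopbn stkzq hxw ejtr
Hunk 2: at line 9 remove [stkzq] add [zhjq] -> 12 lines: toeov zkyvs aqcx gtpj smpw gdhq cke vlmz mopbn zhjq hxw ejtr
Hunk 3: at line 2 remove [gtpj,smpw] add [szyj,jlu,mia] -> 13 lines: toeov zkyvs aqcx szyj jlu mia gdhq cke vlmz mopbn zhjq hxw ejtr
Hunk 4: at line 8 remove [mopbn] add [qrxm] -> 13 lines: toeov zkyvs aqcx szyj jlu mia gdhq cke vlmz qrxm zhjq hxw ejtr
Hunk 5: at line 8 remove [qrxm,zhjq] add [jau,insnn,girlh] -> 14 lines: toeov zkyvs aqcx szyj jlu mia gdhq cke vlmz jau insnn girlh hxw ejtr
Hunk 6: at line 5 remove [mia,gdhq,cke] add [vjvjm,iqz,urhk] -> 14 lines: toeov zkyvs aqcx szyj jlu vjvjm iqz urhk vlmz jau insnn girlh hxw ejtr
Hunk 7: at line 5 remove [iqz,urhk] add [schdh] -> 13 lines: toeov zkyvs aqcx szyj jlu vjvjm schdh vlmz jau insnn girlh hxw ejtr
Final line count: 13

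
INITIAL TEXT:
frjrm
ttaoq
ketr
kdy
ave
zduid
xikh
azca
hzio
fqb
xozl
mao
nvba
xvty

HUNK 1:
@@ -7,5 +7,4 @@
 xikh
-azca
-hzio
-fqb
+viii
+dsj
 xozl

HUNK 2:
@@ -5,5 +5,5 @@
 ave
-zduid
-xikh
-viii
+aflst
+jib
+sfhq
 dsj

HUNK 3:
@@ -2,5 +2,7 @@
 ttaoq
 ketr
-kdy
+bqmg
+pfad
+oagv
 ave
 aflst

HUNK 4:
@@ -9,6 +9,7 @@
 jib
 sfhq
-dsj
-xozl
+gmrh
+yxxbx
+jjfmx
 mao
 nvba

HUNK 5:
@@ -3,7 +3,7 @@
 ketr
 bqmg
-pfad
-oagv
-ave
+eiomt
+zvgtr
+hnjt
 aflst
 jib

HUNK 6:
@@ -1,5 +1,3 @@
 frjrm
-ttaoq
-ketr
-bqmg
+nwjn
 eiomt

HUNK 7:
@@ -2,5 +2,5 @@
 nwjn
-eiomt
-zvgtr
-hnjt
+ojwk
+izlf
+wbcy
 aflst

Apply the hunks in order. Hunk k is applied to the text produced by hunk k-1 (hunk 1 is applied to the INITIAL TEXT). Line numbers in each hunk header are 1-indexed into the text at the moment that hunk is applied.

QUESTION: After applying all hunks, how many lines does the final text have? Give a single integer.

Hunk 1: at line 7 remove [azca,hzio,fqb] add [viii,dsj] -> 13 lines: frjrm ttaoq ketr kdy ave zduid xikh viii dsj xozl mao nvba xvty
Hunk 2: at line 5 remove [zduid,xikh,viii] add [aflst,jib,sfhq] -> 13 lines: frjrm ttaoq ketr kdy ave aflst jib sfhq dsj xozl mao nvba xvty
Hunk 3: at line 2 remove [kdy] add [bqmg,pfad,oagv] -> 15 lines: frjrm ttaoq ketr bqmg pfad oagv ave aflst jib sfhq dsj xozl mao nvba xvty
Hunk 4: at line 9 remove [dsj,xozl] add [gmrh,yxxbx,jjfmx] -> 16 lines: frjrm ttaoq ketr bqmg pfad oagv ave aflst jib sfhq gmrh yxxbx jjfmx mao nvba xvty
Hunk 5: at line 3 remove [pfad,oagv,ave] add [eiomt,zvgtr,hnjt] -> 16 lines: frjrm ttaoq ketr bqmg eiomt zvgtr hnjt aflst jib sfhq gmrh yxxbx jjfmx mao nvba xvty
Hunk 6: at line 1 remove [ttaoq,ketr,bqmg] add [nwjn] -> 14 lines: frjrm nwjn eiomt zvgtr hnjt aflst jib sfhq gmrh yxxbx jjfmx mao nvba xvty
Hunk 7: at line 2 remove [eiomt,zvgtr,hnjt] add [ojwk,izlf,wbcy] -> 14 lines: frjrm nwjn ojwk izlf wbcy aflst jib sfhq gmrh yxxbx jjfmx mao nvba xvty
Final line count: 14

Answer: 14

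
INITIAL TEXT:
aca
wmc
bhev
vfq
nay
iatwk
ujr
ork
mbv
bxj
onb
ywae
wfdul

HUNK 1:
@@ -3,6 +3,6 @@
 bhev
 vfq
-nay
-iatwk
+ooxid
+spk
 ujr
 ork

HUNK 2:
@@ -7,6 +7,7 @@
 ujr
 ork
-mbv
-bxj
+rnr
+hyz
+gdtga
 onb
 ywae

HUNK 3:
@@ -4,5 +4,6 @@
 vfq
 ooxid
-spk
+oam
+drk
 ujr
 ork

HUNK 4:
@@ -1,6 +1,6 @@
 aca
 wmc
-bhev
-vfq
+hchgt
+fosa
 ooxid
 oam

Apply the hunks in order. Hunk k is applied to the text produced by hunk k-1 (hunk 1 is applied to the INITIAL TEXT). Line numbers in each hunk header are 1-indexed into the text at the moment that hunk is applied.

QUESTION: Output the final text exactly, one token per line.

Answer: aca
wmc
hchgt
fosa
ooxid
oam
drk
ujr
ork
rnr
hyz
gdtga
onb
ywae
wfdul

Derivation:
Hunk 1: at line 3 remove [nay,iatwk] add [ooxid,spk] -> 13 lines: aca wmc bhev vfq ooxid spk ujr ork mbv bxj onb ywae wfdul
Hunk 2: at line 7 remove [mbv,bxj] add [rnr,hyz,gdtga] -> 14 lines: aca wmc bhev vfq ooxid spk ujr ork rnr hyz gdtga onb ywae wfdul
Hunk 3: at line 4 remove [spk] add [oam,drk] -> 15 lines: aca wmc bhev vfq ooxid oam drk ujr ork rnr hyz gdtga onb ywae wfdul
Hunk 4: at line 1 remove [bhev,vfq] add [hchgt,fosa] -> 15 lines: aca wmc hchgt fosa ooxid oam drk ujr ork rnr hyz gdtga onb ywae wfdul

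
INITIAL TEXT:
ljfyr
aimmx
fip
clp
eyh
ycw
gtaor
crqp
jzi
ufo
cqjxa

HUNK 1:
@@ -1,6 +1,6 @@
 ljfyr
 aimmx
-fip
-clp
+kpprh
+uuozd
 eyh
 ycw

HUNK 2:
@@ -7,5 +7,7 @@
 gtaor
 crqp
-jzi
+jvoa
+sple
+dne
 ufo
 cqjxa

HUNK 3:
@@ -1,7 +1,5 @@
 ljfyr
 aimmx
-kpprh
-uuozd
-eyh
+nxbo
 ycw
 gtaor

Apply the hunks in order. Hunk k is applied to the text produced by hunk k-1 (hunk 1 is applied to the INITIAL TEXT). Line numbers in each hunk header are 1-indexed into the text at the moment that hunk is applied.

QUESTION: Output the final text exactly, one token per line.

Hunk 1: at line 1 remove [fip,clp] add [kpprh,uuozd] -> 11 lines: ljfyr aimmx kpprh uuozd eyh ycw gtaor crqp jzi ufo cqjxa
Hunk 2: at line 7 remove [jzi] add [jvoa,sple,dne] -> 13 lines: ljfyr aimmx kpprh uuozd eyh ycw gtaor crqp jvoa sple dne ufo cqjxa
Hunk 3: at line 1 remove [kpprh,uuozd,eyh] add [nxbo] -> 11 lines: ljfyr aimmx nxbo ycw gtaor crqp jvoa sple dne ufo cqjxa

Answer: ljfyr
aimmx
nxbo
ycw
gtaor
crqp
jvoa
sple
dne
ufo
cqjxa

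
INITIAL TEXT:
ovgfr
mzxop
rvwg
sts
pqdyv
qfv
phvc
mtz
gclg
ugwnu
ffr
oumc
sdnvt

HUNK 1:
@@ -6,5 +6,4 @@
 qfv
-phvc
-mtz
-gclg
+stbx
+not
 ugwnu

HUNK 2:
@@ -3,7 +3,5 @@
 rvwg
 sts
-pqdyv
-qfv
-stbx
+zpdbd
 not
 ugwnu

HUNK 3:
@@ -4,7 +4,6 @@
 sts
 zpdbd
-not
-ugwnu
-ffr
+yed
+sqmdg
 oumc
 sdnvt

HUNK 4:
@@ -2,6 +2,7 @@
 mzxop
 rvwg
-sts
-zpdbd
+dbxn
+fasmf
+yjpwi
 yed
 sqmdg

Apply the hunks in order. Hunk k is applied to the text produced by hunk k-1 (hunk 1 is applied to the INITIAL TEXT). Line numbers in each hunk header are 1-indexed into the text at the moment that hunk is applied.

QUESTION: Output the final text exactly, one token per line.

Answer: ovgfr
mzxop
rvwg
dbxn
fasmf
yjpwi
yed
sqmdg
oumc
sdnvt

Derivation:
Hunk 1: at line 6 remove [phvc,mtz,gclg] add [stbx,not] -> 12 lines: ovgfr mzxop rvwg sts pqdyv qfv stbx not ugwnu ffr oumc sdnvt
Hunk 2: at line 3 remove [pqdyv,qfv,stbx] add [zpdbd] -> 10 lines: ovgfr mzxop rvwg sts zpdbd not ugwnu ffr oumc sdnvt
Hunk 3: at line 4 remove [not,ugwnu,ffr] add [yed,sqmdg] -> 9 lines: ovgfr mzxop rvwg sts zpdbd yed sqmdg oumc sdnvt
Hunk 4: at line 2 remove [sts,zpdbd] add [dbxn,fasmf,yjpwi] -> 10 lines: ovgfr mzxop rvwg dbxn fasmf yjpwi yed sqmdg oumc sdnvt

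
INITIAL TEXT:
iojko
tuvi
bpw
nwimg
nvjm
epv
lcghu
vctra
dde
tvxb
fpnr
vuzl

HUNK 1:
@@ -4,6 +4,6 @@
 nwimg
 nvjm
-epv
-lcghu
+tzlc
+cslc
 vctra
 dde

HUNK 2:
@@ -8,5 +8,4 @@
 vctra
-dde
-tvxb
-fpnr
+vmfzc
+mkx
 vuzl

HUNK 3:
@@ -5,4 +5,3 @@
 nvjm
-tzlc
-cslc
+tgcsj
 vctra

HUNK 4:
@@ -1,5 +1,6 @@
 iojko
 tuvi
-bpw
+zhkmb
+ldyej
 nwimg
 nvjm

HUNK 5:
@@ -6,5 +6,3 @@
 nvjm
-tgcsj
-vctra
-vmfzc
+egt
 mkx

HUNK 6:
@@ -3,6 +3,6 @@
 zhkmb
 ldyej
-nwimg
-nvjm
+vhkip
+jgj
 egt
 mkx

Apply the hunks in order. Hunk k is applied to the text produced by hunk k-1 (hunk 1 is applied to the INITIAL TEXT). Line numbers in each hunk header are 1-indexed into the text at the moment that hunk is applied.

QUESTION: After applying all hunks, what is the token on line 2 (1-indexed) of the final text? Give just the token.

Answer: tuvi

Derivation:
Hunk 1: at line 4 remove [epv,lcghu] add [tzlc,cslc] -> 12 lines: iojko tuvi bpw nwimg nvjm tzlc cslc vctra dde tvxb fpnr vuzl
Hunk 2: at line 8 remove [dde,tvxb,fpnr] add [vmfzc,mkx] -> 11 lines: iojko tuvi bpw nwimg nvjm tzlc cslc vctra vmfzc mkx vuzl
Hunk 3: at line 5 remove [tzlc,cslc] add [tgcsj] -> 10 lines: iojko tuvi bpw nwimg nvjm tgcsj vctra vmfzc mkx vuzl
Hunk 4: at line 1 remove [bpw] add [zhkmb,ldyej] -> 11 lines: iojko tuvi zhkmb ldyej nwimg nvjm tgcsj vctra vmfzc mkx vuzl
Hunk 5: at line 6 remove [tgcsj,vctra,vmfzc] add [egt] -> 9 lines: iojko tuvi zhkmb ldyej nwimg nvjm egt mkx vuzl
Hunk 6: at line 3 remove [nwimg,nvjm] add [vhkip,jgj] -> 9 lines: iojko tuvi zhkmb ldyej vhkip jgj egt mkx vuzl
Final line 2: tuvi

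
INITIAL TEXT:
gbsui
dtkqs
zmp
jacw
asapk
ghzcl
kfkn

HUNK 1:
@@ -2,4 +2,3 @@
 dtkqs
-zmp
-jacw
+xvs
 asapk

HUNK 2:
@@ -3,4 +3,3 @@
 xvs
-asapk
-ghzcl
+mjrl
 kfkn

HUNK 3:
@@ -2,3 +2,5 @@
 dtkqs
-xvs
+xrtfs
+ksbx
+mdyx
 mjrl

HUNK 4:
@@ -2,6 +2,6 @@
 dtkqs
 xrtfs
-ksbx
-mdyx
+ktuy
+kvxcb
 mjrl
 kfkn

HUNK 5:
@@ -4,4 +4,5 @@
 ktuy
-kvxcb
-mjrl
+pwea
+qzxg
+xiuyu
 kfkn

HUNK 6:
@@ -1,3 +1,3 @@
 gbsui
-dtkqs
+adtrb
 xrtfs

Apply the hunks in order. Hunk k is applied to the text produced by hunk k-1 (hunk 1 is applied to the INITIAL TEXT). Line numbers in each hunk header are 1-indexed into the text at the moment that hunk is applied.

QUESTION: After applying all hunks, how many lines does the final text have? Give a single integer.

Hunk 1: at line 2 remove [zmp,jacw] add [xvs] -> 6 lines: gbsui dtkqs xvs asapk ghzcl kfkn
Hunk 2: at line 3 remove [asapk,ghzcl] add [mjrl] -> 5 lines: gbsui dtkqs xvs mjrl kfkn
Hunk 3: at line 2 remove [xvs] add [xrtfs,ksbx,mdyx] -> 7 lines: gbsui dtkqs xrtfs ksbx mdyx mjrl kfkn
Hunk 4: at line 2 remove [ksbx,mdyx] add [ktuy,kvxcb] -> 7 lines: gbsui dtkqs xrtfs ktuy kvxcb mjrl kfkn
Hunk 5: at line 4 remove [kvxcb,mjrl] add [pwea,qzxg,xiuyu] -> 8 lines: gbsui dtkqs xrtfs ktuy pwea qzxg xiuyu kfkn
Hunk 6: at line 1 remove [dtkqs] add [adtrb] -> 8 lines: gbsui adtrb xrtfs ktuy pwea qzxg xiuyu kfkn
Final line count: 8

Answer: 8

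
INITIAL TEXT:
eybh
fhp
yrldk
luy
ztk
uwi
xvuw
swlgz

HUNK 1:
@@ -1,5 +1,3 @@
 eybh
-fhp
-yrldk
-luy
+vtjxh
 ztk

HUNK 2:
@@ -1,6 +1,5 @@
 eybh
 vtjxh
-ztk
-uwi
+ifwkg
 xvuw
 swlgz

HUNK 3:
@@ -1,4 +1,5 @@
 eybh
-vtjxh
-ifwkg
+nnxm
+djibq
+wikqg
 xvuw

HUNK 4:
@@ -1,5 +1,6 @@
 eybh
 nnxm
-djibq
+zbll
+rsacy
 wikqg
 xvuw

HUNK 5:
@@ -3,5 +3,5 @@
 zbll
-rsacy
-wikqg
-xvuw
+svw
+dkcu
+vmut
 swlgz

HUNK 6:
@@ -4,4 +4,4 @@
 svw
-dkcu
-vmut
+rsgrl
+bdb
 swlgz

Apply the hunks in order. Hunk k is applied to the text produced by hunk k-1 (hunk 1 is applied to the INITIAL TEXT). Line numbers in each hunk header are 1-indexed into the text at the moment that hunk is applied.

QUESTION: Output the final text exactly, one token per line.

Answer: eybh
nnxm
zbll
svw
rsgrl
bdb
swlgz

Derivation:
Hunk 1: at line 1 remove [fhp,yrldk,luy] add [vtjxh] -> 6 lines: eybh vtjxh ztk uwi xvuw swlgz
Hunk 2: at line 1 remove [ztk,uwi] add [ifwkg] -> 5 lines: eybh vtjxh ifwkg xvuw swlgz
Hunk 3: at line 1 remove [vtjxh,ifwkg] add [nnxm,djibq,wikqg] -> 6 lines: eybh nnxm djibq wikqg xvuw swlgz
Hunk 4: at line 1 remove [djibq] add [zbll,rsacy] -> 7 lines: eybh nnxm zbll rsacy wikqg xvuw swlgz
Hunk 5: at line 3 remove [rsacy,wikqg,xvuw] add [svw,dkcu,vmut] -> 7 lines: eybh nnxm zbll svw dkcu vmut swlgz
Hunk 6: at line 4 remove [dkcu,vmut] add [rsgrl,bdb] -> 7 lines: eybh nnxm zbll svw rsgrl bdb swlgz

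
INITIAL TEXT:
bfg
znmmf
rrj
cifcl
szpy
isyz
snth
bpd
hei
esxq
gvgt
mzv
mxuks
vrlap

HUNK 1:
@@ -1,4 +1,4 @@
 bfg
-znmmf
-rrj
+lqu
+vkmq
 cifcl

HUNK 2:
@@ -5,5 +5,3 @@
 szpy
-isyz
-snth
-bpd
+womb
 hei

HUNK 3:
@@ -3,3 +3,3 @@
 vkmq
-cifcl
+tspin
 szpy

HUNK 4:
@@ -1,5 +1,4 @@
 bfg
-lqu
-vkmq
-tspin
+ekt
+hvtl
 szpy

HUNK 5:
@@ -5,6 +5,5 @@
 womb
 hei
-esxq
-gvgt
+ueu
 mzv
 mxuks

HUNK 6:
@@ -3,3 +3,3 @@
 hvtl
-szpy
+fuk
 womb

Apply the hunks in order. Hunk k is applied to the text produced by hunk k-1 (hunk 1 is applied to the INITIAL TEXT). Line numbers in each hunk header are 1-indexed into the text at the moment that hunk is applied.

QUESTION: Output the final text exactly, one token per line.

Hunk 1: at line 1 remove [znmmf,rrj] add [lqu,vkmq] -> 14 lines: bfg lqu vkmq cifcl szpy isyz snth bpd hei esxq gvgt mzv mxuks vrlap
Hunk 2: at line 5 remove [isyz,snth,bpd] add [womb] -> 12 lines: bfg lqu vkmq cifcl szpy womb hei esxq gvgt mzv mxuks vrlap
Hunk 3: at line 3 remove [cifcl] add [tspin] -> 12 lines: bfg lqu vkmq tspin szpy womb hei esxq gvgt mzv mxuks vrlap
Hunk 4: at line 1 remove [lqu,vkmq,tspin] add [ekt,hvtl] -> 11 lines: bfg ekt hvtl szpy womb hei esxq gvgt mzv mxuks vrlap
Hunk 5: at line 5 remove [esxq,gvgt] add [ueu] -> 10 lines: bfg ekt hvtl szpy womb hei ueu mzv mxuks vrlap
Hunk 6: at line 3 remove [szpy] add [fuk] -> 10 lines: bfg ekt hvtl fuk womb hei ueu mzv mxuks vrlap

Answer: bfg
ekt
hvtl
fuk
womb
hei
ueu
mzv
mxuks
vrlap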